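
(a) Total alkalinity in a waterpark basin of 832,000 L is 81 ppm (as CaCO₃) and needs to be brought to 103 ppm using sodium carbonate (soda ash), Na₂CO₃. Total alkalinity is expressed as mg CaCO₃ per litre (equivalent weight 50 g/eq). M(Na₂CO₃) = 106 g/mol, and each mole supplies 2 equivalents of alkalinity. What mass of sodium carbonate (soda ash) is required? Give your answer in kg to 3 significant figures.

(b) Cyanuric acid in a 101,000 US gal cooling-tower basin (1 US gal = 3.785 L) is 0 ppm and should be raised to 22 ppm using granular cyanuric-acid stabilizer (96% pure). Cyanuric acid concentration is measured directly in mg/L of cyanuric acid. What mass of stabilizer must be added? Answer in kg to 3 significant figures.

(a) 19.4 kg; (b) 8.76 kg

(a) Alkalinity to add: (103 − 81) = 22 mg/L as CaCO₃ × 832,000 L = 18,300 g as CaCO₃.
(a) Equivalents: 18,300 g ÷ 50 g/eq = 366.1 eq.
(a) Each mole of Na₂CO₃ supplies 2 eq, so 366.1 / 2 = 183 mol.
(a) Mass: 183 mol × 106 g/mol = 19,400 g.

(b) Volume: 101,000 US gal × 3.785 L/gal = 382,285 L.
(b) CYA to add: (22 − 0) = 22 mg/L × 382,285 L = 8410 g cyanuric acid.
(b) At 96% purity: 8410 / 0.96 = 8761 g product.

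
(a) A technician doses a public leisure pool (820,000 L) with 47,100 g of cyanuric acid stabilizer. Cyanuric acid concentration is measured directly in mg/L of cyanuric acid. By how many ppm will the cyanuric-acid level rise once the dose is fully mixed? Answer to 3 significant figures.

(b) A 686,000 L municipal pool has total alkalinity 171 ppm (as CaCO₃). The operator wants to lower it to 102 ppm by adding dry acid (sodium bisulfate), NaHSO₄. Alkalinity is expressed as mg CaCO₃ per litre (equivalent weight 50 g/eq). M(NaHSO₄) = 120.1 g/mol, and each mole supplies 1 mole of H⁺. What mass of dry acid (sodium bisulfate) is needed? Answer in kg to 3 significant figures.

(a) Rise: 47,100 g / 820,000 L × 1000 = 57.44 mg/L.

(b) Alkalinity to neutralize: (171 − 102) = 69 mg/L as CaCO₃ × 686,000 L = 47,330 g as CaCO₃.
(b) Equivalents of H⁺ required: 47,330 ÷ 50 g/eq = 946.7 eq = 946.7 mol NaHSO₄.
(b) Mass of NaHSO₄: 946.7 × 120.1 = 113,700 g.

(a) 57.4 ppm; (b) 114 kg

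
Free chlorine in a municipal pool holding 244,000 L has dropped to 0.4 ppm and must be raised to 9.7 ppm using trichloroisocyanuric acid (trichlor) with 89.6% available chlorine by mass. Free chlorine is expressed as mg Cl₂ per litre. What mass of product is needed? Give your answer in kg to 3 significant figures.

Chlorine deficit: 9.7 − 0.4 = 9.3 ppm = 9.3 mg/L as Cl₂.
Cl₂ equivalent needed: 9.3 mg/L × 244,000 L = 2,269,000 mg = 2269 g.
Product at 89.6% available chlorine: 2269 / 0.896 = 2533 g.

2.53 kg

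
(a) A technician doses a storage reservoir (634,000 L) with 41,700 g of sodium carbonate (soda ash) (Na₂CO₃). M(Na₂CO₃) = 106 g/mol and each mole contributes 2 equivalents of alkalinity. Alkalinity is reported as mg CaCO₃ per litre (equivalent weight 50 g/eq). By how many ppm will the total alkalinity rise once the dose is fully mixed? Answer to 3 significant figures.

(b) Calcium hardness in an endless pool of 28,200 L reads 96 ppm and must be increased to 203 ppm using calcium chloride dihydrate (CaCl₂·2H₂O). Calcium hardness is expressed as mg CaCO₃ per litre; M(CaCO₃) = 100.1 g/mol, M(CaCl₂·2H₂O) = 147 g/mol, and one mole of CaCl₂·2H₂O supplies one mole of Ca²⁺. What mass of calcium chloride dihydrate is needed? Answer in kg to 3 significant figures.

(a) Moles of Na₂CO₃: 41,700 g ÷ 106 g/mol = 393.4 mol → 786.8 eq of alkalinity.
(a) As CaCO₃: 786.8 eq × 50 g/eq = 39,340 g.
(a) Rise: 39,340 g / 634,000 L × 1000 = 62.05 mg/L.

(b) Hardness to add: (203 − 96) = 107 mg/L as CaCO₃ × 28,200 L = 3017 g as CaCO₃.
(b) Moles of Ca²⁺ (1 mol Ca²⁺ ≡ 1 mol CaCO₃): 3017 / 100.1 g/mol = 30.14 mol.
(b) Mass of CaCl₂·2H₂O: 30.14 × 147 = 4431 g.

(a) 62.0 ppm; (b) 4.43 kg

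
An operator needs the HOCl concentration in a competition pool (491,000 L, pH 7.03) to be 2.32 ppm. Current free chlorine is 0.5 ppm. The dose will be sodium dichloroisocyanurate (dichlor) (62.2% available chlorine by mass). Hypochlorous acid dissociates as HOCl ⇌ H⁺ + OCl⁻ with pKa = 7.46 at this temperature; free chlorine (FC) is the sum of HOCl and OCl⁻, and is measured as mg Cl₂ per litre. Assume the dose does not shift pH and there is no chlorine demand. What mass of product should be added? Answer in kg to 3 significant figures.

2.12 kg

[OCl⁻]/[HOCl] = 10^(pH − pKa) = 10^(7.03 − 7.46) = 0.3715; fraction as HOCl = 1/(1 + 0.3715) = 0.7291.
Free chlorine required for 2.32 ppm HOCl: 2.32 / 0.7291 = 3.182 ppm.
FC to add: 3.182 − 0.5 = 2.682 mg/L as Cl₂.
Cl₂ equivalent: 2.682 mg/L × 491,000 L = 1317 g.
Product at 62.2% available Cl: 1317 / 0.622 = 2117 g.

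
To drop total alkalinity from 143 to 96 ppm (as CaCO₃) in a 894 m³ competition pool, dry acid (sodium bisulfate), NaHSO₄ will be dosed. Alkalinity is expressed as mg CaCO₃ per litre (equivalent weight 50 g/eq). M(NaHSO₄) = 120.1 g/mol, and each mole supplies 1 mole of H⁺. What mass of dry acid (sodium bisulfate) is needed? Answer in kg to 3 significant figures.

101 kg

Volume: 894 m³ = 894,000 L.
Alkalinity to neutralize: (143 − 96) = 47 mg/L as CaCO₃ × 894,000 L = 42,020 g as CaCO₃.
Equivalents of H⁺ required: 42,020 ÷ 50 g/eq = 840.4 eq = 840.4 mol NaHSO₄.
Mass of NaHSO₄: 840.4 × 120.1 = 100,900 g.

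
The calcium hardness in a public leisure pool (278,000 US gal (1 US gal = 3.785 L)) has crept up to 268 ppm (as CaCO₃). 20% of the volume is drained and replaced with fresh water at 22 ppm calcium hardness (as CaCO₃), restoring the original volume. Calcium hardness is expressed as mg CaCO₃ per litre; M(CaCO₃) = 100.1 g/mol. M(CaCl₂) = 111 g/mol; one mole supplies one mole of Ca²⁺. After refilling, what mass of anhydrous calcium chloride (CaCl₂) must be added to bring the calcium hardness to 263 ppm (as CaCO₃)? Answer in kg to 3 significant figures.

Volume: 278,000 US gal × 3.785 L/gal = 1,052,230 L.
After draining 20% and refilling: 268 × 0.80 + 22 × 0.20 = 218.8 ppm.
Deficit to target: 263 − 218.8 = 44.2 mg/L.
As CaCO₃: 44.2 mg/L × 1,052,230 L = 46,510 g; ÷ 100.1 = 464.6 mol Ca²⁺.
Mass: 464.6 × 111 = 51,570 g.

51.6 kg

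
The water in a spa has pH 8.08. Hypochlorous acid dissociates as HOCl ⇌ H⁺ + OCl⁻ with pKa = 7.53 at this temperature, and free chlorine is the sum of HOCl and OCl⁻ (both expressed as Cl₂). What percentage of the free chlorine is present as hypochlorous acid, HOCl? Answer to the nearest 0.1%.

22.0%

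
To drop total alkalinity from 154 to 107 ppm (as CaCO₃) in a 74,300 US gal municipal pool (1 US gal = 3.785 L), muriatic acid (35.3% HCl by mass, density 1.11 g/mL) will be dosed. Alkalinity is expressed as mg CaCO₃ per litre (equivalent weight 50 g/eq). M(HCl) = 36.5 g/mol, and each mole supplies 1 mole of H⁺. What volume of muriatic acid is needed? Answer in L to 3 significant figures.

24.6 L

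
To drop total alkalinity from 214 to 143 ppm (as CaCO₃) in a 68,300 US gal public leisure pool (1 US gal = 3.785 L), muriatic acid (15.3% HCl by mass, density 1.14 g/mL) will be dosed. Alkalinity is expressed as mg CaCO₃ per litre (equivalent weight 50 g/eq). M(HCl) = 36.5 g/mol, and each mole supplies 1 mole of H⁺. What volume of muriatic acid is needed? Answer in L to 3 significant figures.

Volume: 68,300 US gal × 3.785 L/gal = 258,516 L.
Alkalinity to neutralize: (214 − 143) = 71 mg/L as CaCO₃ × 258,516 L = 18,350 g as CaCO₃.
Equivalents of H⁺ required: 18,350 ÷ 50 g/eq = 367.1 eq = 367.1 mol HCl.
Mass of HCl: 367.1 × 36.5 = 13,400 g.
Mass of 15.3% solution: 13,400 / 0.153 = 87,570 g.
Volume: 87,570 g ÷ 1.14 g/mL = 76,820 mL.

76.8 L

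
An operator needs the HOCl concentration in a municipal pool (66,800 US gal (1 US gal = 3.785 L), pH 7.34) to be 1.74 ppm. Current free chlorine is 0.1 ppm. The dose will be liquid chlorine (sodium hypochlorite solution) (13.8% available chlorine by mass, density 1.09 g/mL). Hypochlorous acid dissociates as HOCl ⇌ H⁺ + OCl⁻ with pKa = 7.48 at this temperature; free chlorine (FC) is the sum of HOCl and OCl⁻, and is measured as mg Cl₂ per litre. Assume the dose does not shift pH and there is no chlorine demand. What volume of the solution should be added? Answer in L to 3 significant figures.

4.88 L

Volume: 66,800 US gal × 3.785 L/gal = 252,838 L.
[OCl⁻]/[HOCl] = 10^(pH − pKa) = 10^(7.34 − 7.48) = 0.7244; fraction as HOCl = 1/(1 + 0.7244) = 0.5799.
Free chlorine required for 1.74 ppm HOCl: 1.74 / 0.5799 = 3.001 ppm.
FC to add: 3.001 − 0.1 = 2.901 mg/L as Cl₂.
Cl₂ equivalent: 2.901 mg/L × 252,838 L = 733.4 g.
Product at 13.8% available Cl: 733.4 / 0.138 = 5314 g.
Volume: 5314 g ÷ 1.09 g/mL = 4875 mL.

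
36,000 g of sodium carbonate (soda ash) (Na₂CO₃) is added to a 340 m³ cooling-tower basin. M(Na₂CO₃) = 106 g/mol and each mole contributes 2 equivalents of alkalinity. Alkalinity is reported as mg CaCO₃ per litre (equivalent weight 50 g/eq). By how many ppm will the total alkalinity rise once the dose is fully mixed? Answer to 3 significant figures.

Volume: 340 m³ = 340,000 L.
Moles of Na₂CO₃: 36,000 g ÷ 106 g/mol = 339.6 mol → 679.2 eq of alkalinity.
As CaCO₃: 679.2 eq × 50 g/eq = 33,960 g.
Rise: 33,960 g / 340,000 L × 1000 = 99.89 mg/L.

99.9 ppm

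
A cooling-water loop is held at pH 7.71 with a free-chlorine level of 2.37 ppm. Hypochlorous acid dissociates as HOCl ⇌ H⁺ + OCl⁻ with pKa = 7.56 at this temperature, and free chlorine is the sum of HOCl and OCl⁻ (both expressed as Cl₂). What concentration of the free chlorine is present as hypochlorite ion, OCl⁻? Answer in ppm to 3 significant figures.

1.39 ppm

[OCl⁻]/[HOCl] = 10^(pH − pKa) = 10^(7.71 − 7.56) = 10^0.15 = 1.413.
Fraction as HOCl = 1 / (1 + 1.413) = 0.4145.
OCl⁻ = (1 − 0.4145) × 2.37 ppm = 1.388 ppm.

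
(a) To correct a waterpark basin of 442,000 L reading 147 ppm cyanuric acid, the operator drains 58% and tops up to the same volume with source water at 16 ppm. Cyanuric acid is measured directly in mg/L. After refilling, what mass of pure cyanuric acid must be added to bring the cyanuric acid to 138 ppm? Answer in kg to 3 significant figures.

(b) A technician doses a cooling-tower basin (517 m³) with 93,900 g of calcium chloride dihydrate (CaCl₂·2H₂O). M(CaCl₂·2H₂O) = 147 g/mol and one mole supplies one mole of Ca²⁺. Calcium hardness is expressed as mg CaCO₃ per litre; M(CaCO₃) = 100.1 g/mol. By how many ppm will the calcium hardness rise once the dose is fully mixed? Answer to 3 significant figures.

(a) 29.6 kg; (b) 124 ppm

(a) After draining 58% and refilling: 147 × 0.42 + 16 × 0.58 = 71.02 ppm.
(a) Deficit to target: 138 − 71.02 = 66.98 mg/L.
(a) Mass: 66.98 mg/L × 442,000 L = 29,610 g cyanuric acid.

(b) Volume: 517 m³ = 517,000 L.
(b) Moles of Ca²⁺: 93,900 g ÷ 147 g/mol = 638.8 mol.
(b) As CaCO₃: 638.8 mol × 100.1 g/mol = 63,940 g.
(b) Rise: 63,940 g / 517,000 L × 1000 = 123.7 mg/L.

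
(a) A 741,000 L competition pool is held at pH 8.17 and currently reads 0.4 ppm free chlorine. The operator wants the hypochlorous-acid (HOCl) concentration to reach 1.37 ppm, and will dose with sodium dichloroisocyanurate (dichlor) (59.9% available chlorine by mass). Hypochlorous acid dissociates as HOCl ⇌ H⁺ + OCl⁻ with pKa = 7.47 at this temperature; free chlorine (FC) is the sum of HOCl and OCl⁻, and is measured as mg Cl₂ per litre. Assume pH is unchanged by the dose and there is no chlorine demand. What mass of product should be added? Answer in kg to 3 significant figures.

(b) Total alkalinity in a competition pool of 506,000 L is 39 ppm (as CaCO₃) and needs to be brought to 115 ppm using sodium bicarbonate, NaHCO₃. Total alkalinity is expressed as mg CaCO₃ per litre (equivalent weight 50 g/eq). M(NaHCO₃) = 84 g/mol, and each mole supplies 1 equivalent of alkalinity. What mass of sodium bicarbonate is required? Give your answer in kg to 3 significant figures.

(a) [OCl⁻]/[HOCl] = 10^(pH − pKa) = 10^(8.17 − 7.47) = 5.012; fraction as HOCl = 1/(1 + 5.012) = 0.1663.
(a) Free chlorine required for 1.37 ppm HOCl: 1.37 / 0.1663 = 8.236 ppm.
(a) FC to add: 8.236 − 0.4 = 7.836 mg/L as Cl₂.
(a) Cl₂ equivalent: 7.836 mg/L × 741,000 L = 5807 g.
(a) Product at 59.9% available Cl: 5807 / 0.599 = 9694 g.

(b) Alkalinity to add: (115 − 39) = 76 mg/L as CaCO₃ × 506,000 L = 38,460 g as CaCO₃.
(b) Equivalents: 38,460 g ÷ 50 g/eq = 769.1 eq.
(b) NaHCO₃ supplies 1 eq per mole → 769.1 mol.
(b) Mass: 769.1 mol × 84 g/mol = 64,610 g.

(a) 9.69 kg; (b) 64.6 kg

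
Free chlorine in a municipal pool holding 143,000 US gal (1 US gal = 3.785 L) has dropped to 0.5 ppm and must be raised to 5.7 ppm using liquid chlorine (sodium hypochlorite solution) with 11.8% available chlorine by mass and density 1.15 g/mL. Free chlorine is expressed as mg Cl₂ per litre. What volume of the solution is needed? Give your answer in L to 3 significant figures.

20.7 L

Volume: 143,000 US gal × 3.785 L/gal = 541,255 L.
Chlorine deficit: 5.7 − 0.5 = 5.2 ppm = 5.2 mg/L as Cl₂.
Cl₂ equivalent needed: 5.2 mg/L × 541,255 L = 2,815,000 mg = 2815 g.
Product at 11.8% available chlorine: 2815 / 0.118 = 23,850 g.
Volume at density 1.15 g/mL: 23,850 g ÷ 1.15 g/mL = 20,740 mL.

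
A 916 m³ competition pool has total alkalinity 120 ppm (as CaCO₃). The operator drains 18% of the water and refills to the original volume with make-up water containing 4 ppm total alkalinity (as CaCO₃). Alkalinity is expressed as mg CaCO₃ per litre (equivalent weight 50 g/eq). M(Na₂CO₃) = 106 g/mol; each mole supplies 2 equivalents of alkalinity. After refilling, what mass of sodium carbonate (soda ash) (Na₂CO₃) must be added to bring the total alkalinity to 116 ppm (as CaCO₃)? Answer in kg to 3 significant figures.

Volume: 916 m³ = 916,000 L.
After draining 18% and refilling: 120 × 0.82 + 4 × 0.18 = 99.12 ppm.
Deficit to target: 116 − 99.12 = 16.88 mg/L.
As CaCO₃: 16.88 mg/L × 916,000 L = 15,460 g; ÷ 50 g/eq ÷ 2 = 154.6 mol Na₂CO₃.
Mass: 154.6 × 106 = 16,390 g.

16.4 kg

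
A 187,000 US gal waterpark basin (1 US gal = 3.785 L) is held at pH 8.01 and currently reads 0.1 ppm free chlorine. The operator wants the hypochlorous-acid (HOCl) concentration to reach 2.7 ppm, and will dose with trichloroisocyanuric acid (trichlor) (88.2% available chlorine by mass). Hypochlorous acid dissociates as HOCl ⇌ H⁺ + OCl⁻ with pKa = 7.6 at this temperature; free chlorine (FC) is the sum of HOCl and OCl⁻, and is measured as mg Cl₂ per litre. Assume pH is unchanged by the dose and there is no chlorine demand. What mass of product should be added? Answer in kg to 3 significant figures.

7.66 kg

Volume: 187,000 US gal × 3.785 L/gal = 707,795 L.
[OCl⁻]/[HOCl] = 10^(pH − pKa) = 10^(8.01 − 7.6) = 2.57; fraction as HOCl = 1/(1 + 2.57) = 0.2801.
Free chlorine required for 2.7 ppm HOCl: 2.7 / 0.2801 = 9.64 ppm.
FC to add: 9.64 − 0.1 = 9.54 mg/L as Cl₂.
Cl₂ equivalent: 9.54 mg/L × 707,795 L = 6752 g.
Product at 88.2% available Cl: 6752 / 0.882 = 7656 g.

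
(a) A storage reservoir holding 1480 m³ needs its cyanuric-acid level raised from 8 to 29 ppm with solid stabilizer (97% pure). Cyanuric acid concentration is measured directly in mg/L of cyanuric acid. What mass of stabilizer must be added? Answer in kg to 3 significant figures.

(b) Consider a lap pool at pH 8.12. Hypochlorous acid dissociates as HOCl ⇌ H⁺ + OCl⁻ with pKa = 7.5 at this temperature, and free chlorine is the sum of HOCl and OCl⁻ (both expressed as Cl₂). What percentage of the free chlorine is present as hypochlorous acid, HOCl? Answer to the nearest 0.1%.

(a) 32.0 kg; (b) 19.3%

(a) Volume: 1480 m³ = 1,480,000 L.
(a) CYA to add: (29 − 8) = 21 mg/L × 1,480,000 L = 31,080 g cyanuric acid.
(a) At 97% purity: 31,080 / 0.97 = 32,040 g product.

(b) [OCl⁻]/[HOCl] = 10^(pH − pKa) = 10^(8.12 − 7.5) = 10^0.62 = 4.169.
(b) Fraction as HOCl = 1 / (1 + 4.169) = 0.1935.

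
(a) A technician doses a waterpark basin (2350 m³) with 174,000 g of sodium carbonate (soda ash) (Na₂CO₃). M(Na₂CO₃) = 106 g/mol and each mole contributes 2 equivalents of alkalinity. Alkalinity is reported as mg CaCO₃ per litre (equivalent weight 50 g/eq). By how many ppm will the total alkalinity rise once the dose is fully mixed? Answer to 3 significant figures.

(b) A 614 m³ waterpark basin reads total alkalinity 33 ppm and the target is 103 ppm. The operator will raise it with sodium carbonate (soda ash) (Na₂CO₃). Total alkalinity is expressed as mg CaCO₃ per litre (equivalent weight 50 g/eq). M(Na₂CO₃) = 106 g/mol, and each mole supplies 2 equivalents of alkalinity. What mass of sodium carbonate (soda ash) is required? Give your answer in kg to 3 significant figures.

(a) 69.9 ppm; (b) 45.6 kg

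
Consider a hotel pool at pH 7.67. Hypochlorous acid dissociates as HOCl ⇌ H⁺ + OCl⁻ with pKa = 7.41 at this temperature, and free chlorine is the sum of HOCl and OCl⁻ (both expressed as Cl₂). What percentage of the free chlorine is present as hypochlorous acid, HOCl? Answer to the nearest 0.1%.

[OCl⁻]/[HOCl] = 10^(pH − pKa) = 10^(7.67 − 7.41) = 10^0.26 = 1.82.
Fraction as HOCl = 1 / (1 + 1.82) = 0.3546.

35.5%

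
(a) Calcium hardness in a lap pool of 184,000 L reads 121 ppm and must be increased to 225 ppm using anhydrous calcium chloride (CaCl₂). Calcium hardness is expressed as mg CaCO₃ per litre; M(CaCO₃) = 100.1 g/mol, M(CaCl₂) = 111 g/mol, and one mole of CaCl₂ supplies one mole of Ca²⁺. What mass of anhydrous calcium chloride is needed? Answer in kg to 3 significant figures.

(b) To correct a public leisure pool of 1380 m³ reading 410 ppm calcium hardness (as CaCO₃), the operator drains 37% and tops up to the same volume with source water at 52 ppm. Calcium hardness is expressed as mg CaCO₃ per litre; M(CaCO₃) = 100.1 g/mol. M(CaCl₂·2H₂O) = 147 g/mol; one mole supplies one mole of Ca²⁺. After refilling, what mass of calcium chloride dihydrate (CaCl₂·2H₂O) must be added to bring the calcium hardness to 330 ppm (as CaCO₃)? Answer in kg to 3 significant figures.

(a) 21.2 kg; (b) 106 kg

(a) Hardness to add: (225 − 121) = 104 mg/L as CaCO₃ × 184,000 L = 19,140 g as CaCO₃.
(a) Moles of Ca²⁺ (1 mol Ca²⁺ ≡ 1 mol CaCO₃): 19,140 / 100.1 g/mol = 191.2 mol.
(a) Mass of CaCl₂: 191.2 × 111 = 21,220 g.

(b) Volume: 1380 m³ = 1,380,000 L.
(b) After draining 37% and refilling: 410 × 0.63 + 52 × 0.37 = 277.54 ppm.
(b) Deficit to target: 330 − 277.54 = 52.46 mg/L.
(b) As CaCO₃: 52.46 mg/L × 1,380,000 L = 72,390 g; ÷ 100.1 = 723.2 mol Ca²⁺.
(b) Mass: 723.2 × 147 = 106,300 g.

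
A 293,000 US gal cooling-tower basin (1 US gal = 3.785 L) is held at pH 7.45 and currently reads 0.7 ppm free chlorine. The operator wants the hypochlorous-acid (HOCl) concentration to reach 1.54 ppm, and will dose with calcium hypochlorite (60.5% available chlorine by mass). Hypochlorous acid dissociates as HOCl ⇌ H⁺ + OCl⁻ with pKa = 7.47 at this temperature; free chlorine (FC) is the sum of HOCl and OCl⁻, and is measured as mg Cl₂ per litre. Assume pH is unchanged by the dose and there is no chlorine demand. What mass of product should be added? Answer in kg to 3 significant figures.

Volume: 293,000 US gal × 3.785 L/gal = 1,109,005 L.
[OCl⁻]/[HOCl] = 10^(pH − pKa) = 10^(7.45 − 7.47) = 0.955; fraction as HOCl = 1/(1 + 0.955) = 0.5115.
Free chlorine required for 1.54 ppm HOCl: 1.54 / 0.5115 = 3.011 ppm.
FC to add: 3.011 − 0.7 = 2.311 mg/L as Cl₂.
Cl₂ equivalent: 2.311 mg/L × 1,109,005 L = 2563 g.
Product at 60.5% available Cl: 2563 / 0.605 = 4236 g.

4.24 kg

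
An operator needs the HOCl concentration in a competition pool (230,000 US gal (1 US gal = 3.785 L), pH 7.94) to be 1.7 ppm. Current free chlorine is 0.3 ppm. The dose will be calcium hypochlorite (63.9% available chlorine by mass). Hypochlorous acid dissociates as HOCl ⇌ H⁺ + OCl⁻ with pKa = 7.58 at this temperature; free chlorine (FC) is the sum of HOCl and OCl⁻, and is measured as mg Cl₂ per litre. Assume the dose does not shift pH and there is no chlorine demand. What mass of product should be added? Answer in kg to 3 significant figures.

Volume: 230,000 US gal × 3.785 L/gal = 870,550 L.
[OCl⁻]/[HOCl] = 10^(pH − pKa) = 10^(7.94 − 7.58) = 2.291; fraction as HOCl = 1/(1 + 2.291) = 0.3039.
Free chlorine required for 1.7 ppm HOCl: 1.7 / 0.3039 = 5.594 ppm.
FC to add: 5.594 − 0.3 = 5.294 mg/L as Cl₂.
Cl₂ equivalent: 5.294 mg/L × 870,550 L = 4609 g.
Product at 63.9% available Cl: 4609 / 0.639 = 7213 g.

7.21 kg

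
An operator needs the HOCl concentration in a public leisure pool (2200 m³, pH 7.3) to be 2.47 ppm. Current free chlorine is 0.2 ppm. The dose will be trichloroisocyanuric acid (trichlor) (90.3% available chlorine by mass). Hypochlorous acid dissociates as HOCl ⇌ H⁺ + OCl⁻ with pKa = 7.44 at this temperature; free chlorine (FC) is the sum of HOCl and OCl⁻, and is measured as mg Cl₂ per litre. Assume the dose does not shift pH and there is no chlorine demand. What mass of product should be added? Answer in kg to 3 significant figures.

Volume: 2200 m³ = 2,200,000 L.
[OCl⁻]/[HOCl] = 10^(pH − pKa) = 10^(7.3 − 7.44) = 0.7244; fraction as HOCl = 1/(1 + 0.7244) = 0.5799.
Free chlorine required for 2.47 ppm HOCl: 2.47 / 0.5799 = 4.259 ppm.
FC to add: 4.259 − 0.2 = 4.059 mg/L as Cl₂.
Cl₂ equivalent: 4.059 mg/L × 2,200,000 L = 8931 g.
Product at 90.3% available Cl: 8931 / 0.903 = 9890 g.

9.89 kg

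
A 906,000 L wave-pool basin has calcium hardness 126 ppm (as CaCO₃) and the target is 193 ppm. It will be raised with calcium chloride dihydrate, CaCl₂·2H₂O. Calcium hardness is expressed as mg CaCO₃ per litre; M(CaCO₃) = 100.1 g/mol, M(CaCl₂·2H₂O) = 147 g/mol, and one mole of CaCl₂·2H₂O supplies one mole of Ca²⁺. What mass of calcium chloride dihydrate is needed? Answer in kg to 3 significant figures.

Hardness to add: (193 − 126) = 67 mg/L as CaCO₃ × 906,000 L = 60,700 g as CaCO₃.
Moles of Ca²⁺ (1 mol Ca²⁺ ≡ 1 mol CaCO₃): 60,700 / 100.1 g/mol = 606.4 mol.
Mass of CaCl₂·2H₂O: 606.4 × 147 = 89,140 g.

89.1 kg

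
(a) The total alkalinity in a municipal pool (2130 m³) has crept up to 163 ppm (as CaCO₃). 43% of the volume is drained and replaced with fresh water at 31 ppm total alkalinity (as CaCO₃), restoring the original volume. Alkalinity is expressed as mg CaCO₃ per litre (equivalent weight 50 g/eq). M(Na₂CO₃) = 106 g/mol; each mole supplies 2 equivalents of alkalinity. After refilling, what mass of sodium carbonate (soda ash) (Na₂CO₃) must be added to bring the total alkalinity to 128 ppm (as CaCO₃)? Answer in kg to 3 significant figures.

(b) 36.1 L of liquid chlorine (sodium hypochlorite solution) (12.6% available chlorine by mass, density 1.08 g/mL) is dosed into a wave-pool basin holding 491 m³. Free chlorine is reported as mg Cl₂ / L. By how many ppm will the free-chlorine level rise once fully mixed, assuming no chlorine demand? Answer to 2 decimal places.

(a) 49.1 kg; (b) 10.01 ppm

(a) Volume: 2130 m³ = 2,130,000 L.
(a) After draining 43% and refilling: 163 × 0.57 + 31 × 0.43 = 106.24 ppm.
(a) Deficit to target: 128 − 106.24 = 21.76 mg/L.
(a) As CaCO₃: 21.76 mg/L × 2,130,000 L = 46,350 g; ÷ 50 g/eq ÷ 2 = 463.5 mol Na₂CO₃.
(a) Mass: 463.5 × 106 = 49,130 g.

(b) Volume: 491 m³ = 491,000 L.
(b) Mass of solution: 36.1 L × 1000 mL/L × 1.08 g/mL = 38,990 g.
(b) Available chlorine delivered: 38,990 g × 0.126 = 4912 g as Cl₂.
(b) Concentration rise: 4912 g / 491,000 L = 10.01 mg/L = 10.01 ppm.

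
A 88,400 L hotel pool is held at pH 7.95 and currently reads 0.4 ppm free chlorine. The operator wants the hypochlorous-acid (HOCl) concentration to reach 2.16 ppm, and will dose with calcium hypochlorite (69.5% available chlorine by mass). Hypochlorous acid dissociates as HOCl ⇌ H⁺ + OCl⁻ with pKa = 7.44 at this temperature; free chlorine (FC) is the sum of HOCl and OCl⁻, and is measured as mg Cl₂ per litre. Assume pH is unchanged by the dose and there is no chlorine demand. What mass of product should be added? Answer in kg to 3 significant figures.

[OCl⁻]/[HOCl] = 10^(pH − pKa) = 10^(7.95 − 7.44) = 3.236; fraction as HOCl = 1/(1 + 3.236) = 0.2361.
Free chlorine required for 2.16 ppm HOCl: 2.16 / 0.2361 = 9.15 ppm.
FC to add: 9.15 − 0.4 = 8.75 mg/L as Cl₂.
Cl₂ equivalent: 8.75 mg/L × 88,400 L = 773.5 g.
Product at 69.5% available Cl: 773.5 / 0.695 = 1113 g.

1.11 kg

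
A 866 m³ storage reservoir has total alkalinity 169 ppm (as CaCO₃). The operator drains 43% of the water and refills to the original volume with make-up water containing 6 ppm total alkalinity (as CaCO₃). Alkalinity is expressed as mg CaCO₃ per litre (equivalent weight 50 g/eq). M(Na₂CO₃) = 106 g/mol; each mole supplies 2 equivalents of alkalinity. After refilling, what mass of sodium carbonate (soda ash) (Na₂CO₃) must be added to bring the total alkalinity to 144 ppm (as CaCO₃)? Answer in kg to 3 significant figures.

41.4 kg

Volume: 866 m³ = 866,000 L.
After draining 43% and refilling: 169 × 0.57 + 6 × 0.43 = 98.91 ppm.
Deficit to target: 144 − 98.91 = 45.09 mg/L.
As CaCO₃: 45.09 mg/L × 866,000 L = 39,050 g; ÷ 50 g/eq ÷ 2 = 390.5 mol Na₂CO₃.
Mass: 390.5 × 106 = 41,390 g.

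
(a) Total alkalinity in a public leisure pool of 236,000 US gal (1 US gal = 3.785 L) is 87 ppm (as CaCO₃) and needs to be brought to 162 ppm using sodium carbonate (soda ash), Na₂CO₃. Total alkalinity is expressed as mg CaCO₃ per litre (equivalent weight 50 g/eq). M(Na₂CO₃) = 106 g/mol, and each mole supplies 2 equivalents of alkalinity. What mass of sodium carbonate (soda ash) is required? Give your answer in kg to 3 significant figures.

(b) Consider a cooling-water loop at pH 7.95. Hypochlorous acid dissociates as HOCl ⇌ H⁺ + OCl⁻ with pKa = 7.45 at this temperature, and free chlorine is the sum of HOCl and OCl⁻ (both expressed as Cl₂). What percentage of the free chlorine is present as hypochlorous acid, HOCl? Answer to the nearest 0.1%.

(a) Volume: 236,000 US gal × 3.785 L/gal = 893,260 L.
(a) Alkalinity to add: (162 − 87) = 75 mg/L as CaCO₃ × 893,260 L = 66,990 g as CaCO₃.
(a) Equivalents: 66,990 g ÷ 50 g/eq = 1340 eq.
(a) Each mole of Na₂CO₃ supplies 2 eq, so 1340 / 2 = 669.9 mol.
(a) Mass: 669.9 mol × 106 g/mol = 71,010 g.

(b) [OCl⁻]/[HOCl] = 10^(pH − pKa) = 10^(7.95 − 7.45) = 10^0.50 = 3.162.
(b) Fraction as HOCl = 1 / (1 + 3.162) = 0.2403.

(a) 71.0 kg; (b) 24.0%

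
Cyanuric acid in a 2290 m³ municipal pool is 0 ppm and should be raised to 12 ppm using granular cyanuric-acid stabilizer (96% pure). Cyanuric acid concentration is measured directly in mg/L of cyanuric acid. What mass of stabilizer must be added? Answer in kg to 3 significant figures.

Volume: 2290 m³ = 2,290,000 L.
CYA to add: (12 − 0) = 12 mg/L × 2,290,000 L = 27,480 g cyanuric acid.
At 96% purity: 27,480 / 0.96 = 28,620 g product.

28.6 kg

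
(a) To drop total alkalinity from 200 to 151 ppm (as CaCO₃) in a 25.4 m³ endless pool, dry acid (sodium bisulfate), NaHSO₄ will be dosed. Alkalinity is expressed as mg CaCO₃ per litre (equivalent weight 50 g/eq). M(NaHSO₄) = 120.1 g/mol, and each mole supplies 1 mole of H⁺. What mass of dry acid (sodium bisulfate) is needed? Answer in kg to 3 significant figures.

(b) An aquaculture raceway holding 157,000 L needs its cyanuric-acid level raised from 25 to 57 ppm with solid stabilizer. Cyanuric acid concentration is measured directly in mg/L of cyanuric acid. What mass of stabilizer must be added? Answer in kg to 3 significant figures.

(a) 2.99 kg; (b) 5.02 kg

(a) Volume: 25.4 m³ = 25,400 L.
(a) Alkalinity to neutralize: (200 − 151) = 49 mg/L as CaCO₃ × 25,400 L = 1245 g as CaCO₃.
(a) Equivalents of H⁺ required: 1245 ÷ 50 g/eq = 24.89 eq = 24.89 mol NaHSO₄.
(a) Mass of NaHSO₄: 24.89 × 120.1 = 2990 g.

(b) CYA to add: (57 − 25) = 32 mg/L × 157,000 L = 5024 g cyanuric acid.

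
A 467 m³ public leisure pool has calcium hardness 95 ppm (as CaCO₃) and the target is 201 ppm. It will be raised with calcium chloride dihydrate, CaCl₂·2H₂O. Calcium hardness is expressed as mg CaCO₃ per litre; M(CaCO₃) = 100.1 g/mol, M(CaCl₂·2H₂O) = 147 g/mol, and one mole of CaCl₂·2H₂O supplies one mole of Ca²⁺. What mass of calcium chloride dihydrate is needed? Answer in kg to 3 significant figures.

Volume: 467 m³ = 467,000 L.
Hardness to add: (201 − 95) = 106 mg/L as CaCO₃ × 467,000 L = 49,500 g as CaCO₃.
Moles of Ca²⁺ (1 mol Ca²⁺ ≡ 1 mol CaCO₃): 49,500 / 100.1 g/mol = 494.5 mol.
Mass of CaCl₂·2H₂O: 494.5 × 147 = 72,700 g.

72.7 kg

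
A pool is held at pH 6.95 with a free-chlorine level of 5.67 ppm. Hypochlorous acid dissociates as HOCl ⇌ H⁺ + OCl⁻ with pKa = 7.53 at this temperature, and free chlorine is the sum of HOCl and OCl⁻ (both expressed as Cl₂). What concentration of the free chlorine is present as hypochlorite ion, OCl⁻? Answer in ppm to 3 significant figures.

1.18 ppm

[OCl⁻]/[HOCl] = 10^(pH − pKa) = 10^(6.95 − 7.53) = 10^-0.58 = 0.263.
Fraction as HOCl = 1 / (1 + 0.263) = 0.7917.
OCl⁻ = (1 − 0.7917) × 5.67 ppm = 1.181 ppm.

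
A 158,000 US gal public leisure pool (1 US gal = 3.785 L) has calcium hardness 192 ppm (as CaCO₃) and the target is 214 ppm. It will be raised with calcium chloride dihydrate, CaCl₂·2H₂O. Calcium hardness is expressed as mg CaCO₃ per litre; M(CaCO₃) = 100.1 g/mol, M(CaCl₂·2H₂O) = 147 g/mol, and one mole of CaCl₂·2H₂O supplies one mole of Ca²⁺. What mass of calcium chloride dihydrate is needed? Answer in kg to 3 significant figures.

Volume: 158,000 US gal × 3.785 L/gal = 598,030 L.
Hardness to add: (214 − 192) = 22 mg/L as CaCO₃ × 598,030 L = 13,160 g as CaCO₃.
Moles of Ca²⁺ (1 mol Ca²⁺ ≡ 1 mol CaCO₃): 13,160 / 100.1 g/mol = 131.4 mol.
Mass of CaCl₂·2H₂O: 131.4 × 147 = 19,320 g.

19.3 kg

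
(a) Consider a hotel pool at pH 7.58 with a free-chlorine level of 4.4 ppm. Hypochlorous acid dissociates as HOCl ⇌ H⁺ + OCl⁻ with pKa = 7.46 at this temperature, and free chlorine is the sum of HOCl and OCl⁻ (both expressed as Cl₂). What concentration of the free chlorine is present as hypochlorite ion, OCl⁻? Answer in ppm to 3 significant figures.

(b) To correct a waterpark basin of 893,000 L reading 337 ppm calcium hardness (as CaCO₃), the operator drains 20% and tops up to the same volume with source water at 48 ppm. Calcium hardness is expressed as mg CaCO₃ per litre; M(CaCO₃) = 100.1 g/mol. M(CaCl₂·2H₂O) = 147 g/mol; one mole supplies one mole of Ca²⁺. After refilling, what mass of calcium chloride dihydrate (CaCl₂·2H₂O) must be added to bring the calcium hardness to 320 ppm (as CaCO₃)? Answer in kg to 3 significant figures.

(a) 2.50 ppm; (b) 53.5 kg

(a) [OCl⁻]/[HOCl] = 10^(pH − pKa) = 10^(7.58 − 7.46) = 10^0.12 = 1.318.
(a) Fraction as HOCl = 1 / (1 + 1.318) = 0.4314.
(a) OCl⁻ = (1 − 0.4314) × 4.4 ppm = 2.502 ppm.

(b) After draining 20% and refilling: 337 × 0.80 + 48 × 0.20 = 279.2 ppm.
(b) Deficit to target: 320 − 279.2 = 40.8 mg/L.
(b) As CaCO₃: 40.8 mg/L × 893,000 L = 36,430 g; ÷ 100.1 = 364 mol Ca²⁺.
(b) Mass: 364 × 147 = 53,510 g.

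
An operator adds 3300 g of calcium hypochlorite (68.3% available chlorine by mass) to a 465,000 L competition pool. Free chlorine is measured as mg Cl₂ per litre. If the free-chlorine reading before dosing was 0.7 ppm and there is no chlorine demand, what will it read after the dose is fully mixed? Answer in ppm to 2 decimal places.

5.55 ppm

Available chlorine delivered: 3300 g × 0.683 = 2254 g as Cl₂.
Concentration rise: 2254 g / 465,000 L = 4.847 mg/L = 4.85 ppm.
Final FC: 0.7 + 4.85 = 5.55 ppm.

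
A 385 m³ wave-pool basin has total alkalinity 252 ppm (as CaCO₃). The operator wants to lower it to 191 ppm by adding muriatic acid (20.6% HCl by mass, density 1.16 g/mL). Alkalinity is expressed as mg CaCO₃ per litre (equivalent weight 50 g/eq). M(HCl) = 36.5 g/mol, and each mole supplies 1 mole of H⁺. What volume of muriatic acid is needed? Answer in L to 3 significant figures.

71.7 L

Volume: 385 m³ = 385,000 L.
Alkalinity to neutralize: (252 − 191) = 61 mg/L as CaCO₃ × 385,000 L = 23,480 g as CaCO₃.
Equivalents of H⁺ required: 23,480 ÷ 50 g/eq = 469.7 eq = 469.7 mol HCl.
Mass of HCl: 469.7 × 36.5 = 17,140 g.
Mass of 20.6% solution: 17,140 / 0.206 = 83,220 g.
Volume: 83,220 g ÷ 1.16 g/mL = 71,740 mL.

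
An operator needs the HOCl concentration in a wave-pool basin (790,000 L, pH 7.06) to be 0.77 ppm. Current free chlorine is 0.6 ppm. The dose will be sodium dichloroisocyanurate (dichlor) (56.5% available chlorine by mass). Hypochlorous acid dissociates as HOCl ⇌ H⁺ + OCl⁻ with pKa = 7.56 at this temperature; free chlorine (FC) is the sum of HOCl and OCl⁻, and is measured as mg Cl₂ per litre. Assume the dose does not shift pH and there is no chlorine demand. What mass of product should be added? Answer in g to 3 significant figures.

578 g

[OCl⁻]/[HOCl] = 10^(pH − pKa) = 10^(7.06 − 7.56) = 0.3162; fraction as HOCl = 1/(1 + 0.3162) = 0.7597.
Free chlorine required for 0.77 ppm HOCl: 0.77 / 0.7597 = 1.013 ppm.
FC to add: 1.013 − 0.6 = 0.4135 mg/L as Cl₂.
Cl₂ equivalent: 0.4135 mg/L × 790,000 L = 326.7 g.
Product at 56.5% available Cl: 326.7 / 0.565 = 578.2 g.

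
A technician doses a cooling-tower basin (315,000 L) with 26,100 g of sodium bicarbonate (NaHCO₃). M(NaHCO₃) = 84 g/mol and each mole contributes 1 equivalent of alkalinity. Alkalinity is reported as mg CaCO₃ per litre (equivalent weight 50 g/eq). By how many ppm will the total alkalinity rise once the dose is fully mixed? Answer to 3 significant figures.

49.3 ppm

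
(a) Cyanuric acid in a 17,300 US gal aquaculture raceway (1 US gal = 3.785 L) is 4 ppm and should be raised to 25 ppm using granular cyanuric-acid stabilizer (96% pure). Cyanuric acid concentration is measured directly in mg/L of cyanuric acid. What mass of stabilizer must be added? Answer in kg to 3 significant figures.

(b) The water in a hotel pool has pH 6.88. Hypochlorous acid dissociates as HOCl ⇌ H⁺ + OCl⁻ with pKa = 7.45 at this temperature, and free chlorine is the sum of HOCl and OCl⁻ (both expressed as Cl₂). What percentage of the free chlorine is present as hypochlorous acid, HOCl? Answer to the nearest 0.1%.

(a) Volume: 17,300 US gal × 3.785 L/gal = 65,480 L.
(a) CYA to add: (25 − 4) = 21 mg/L × 65,480 L = 1375 g cyanuric acid.
(a) At 96% purity: 1375 / 0.96 = 1432 g product.

(b) [OCl⁻]/[HOCl] = 10^(pH − pKa) = 10^(6.88 − 7.45) = 10^-0.57 = 0.2692.
(b) Fraction as HOCl = 1 / (1 + 0.2692) = 0.7879.

(a) 1.43 kg; (b) 78.8%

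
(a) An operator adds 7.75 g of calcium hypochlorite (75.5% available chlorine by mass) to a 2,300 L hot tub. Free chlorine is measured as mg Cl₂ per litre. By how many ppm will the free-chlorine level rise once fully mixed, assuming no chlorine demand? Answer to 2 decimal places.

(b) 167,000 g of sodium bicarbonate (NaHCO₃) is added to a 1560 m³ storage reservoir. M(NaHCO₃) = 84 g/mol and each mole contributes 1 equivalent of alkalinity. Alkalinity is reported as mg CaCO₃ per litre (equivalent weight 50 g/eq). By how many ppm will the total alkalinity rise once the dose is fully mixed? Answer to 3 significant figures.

(a) 2.54 ppm; (b) 63.7 ppm

(a) Available chlorine delivered: 7.75 g × 0.755 = 5.851 g as Cl₂.
(a) Concentration rise: 5.851 g / 2,300 L = 2.544 mg/L = 2.54 ppm.

(b) Volume: 1560 m³ = 1,560,000 L.
(b) Moles of NaHCO₃: 167,000 g ÷ 84 g/mol = 1988 mol → 1988 eq of alkalinity.
(b) As CaCO₃: 1988 eq × 50 g/eq = 99,400 g.
(b) Rise: 99,400 g / 1,560,000 L × 1000 = 63.72 mg/L.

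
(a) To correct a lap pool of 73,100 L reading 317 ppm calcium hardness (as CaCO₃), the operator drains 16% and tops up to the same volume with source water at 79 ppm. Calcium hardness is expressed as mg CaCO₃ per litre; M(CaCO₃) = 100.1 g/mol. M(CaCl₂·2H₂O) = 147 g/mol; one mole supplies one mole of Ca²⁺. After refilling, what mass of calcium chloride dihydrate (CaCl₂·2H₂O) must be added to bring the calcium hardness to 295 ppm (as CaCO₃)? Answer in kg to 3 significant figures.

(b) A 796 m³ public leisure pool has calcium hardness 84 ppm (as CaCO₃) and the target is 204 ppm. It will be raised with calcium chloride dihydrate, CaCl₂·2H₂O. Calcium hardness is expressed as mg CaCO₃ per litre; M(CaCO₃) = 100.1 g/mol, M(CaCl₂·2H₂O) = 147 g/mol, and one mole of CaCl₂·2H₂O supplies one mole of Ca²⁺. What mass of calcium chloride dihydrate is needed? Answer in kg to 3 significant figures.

(a) After draining 16% and refilling: 317 × 0.84 + 79 × 0.16 = 278.92 ppm.
(a) Deficit to target: 295 − 278.92 = 16.08 mg/L.
(a) As CaCO₃: 16.08 mg/L × 73,100 L = 1175 g; ÷ 100.1 = 11.74 mol Ca²⁺.
(a) Mass: 11.74 × 147 = 1726 g.

(b) Volume: 796 m³ = 796,000 L.
(b) Hardness to add: (204 − 84) = 120 mg/L as CaCO₃ × 796,000 L = 95,520 g as CaCO₃.
(b) Moles of Ca²⁺ (1 mol Ca²⁺ ≡ 1 mol CaCO₃): 95,520 / 100.1 g/mol = 954.2 mol.
(b) Mass of CaCl₂·2H₂O: 954.2 × 147 = 140,300 g.

(a) 1.73 kg; (b) 140 kg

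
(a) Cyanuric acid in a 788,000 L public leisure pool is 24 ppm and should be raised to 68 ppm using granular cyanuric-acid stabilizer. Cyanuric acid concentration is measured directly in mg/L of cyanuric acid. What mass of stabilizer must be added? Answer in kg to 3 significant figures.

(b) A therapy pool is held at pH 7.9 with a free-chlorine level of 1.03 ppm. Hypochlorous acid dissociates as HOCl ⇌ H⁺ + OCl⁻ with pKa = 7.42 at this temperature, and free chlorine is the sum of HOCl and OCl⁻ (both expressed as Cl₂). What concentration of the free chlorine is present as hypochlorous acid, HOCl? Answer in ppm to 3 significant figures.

(a) CYA to add: (68 − 24) = 44 mg/L × 788,000 L = 34,670 g cyanuric acid.

(b) [OCl⁻]/[HOCl] = 10^(pH − pKa) = 10^(7.9 − 7.42) = 10^0.48 = 3.02.
(b) Fraction as HOCl = 1 / (1 + 3.02) = 0.2488.
(b) HOCl = 0.2488 × 1.03 ppm = 0.2562 ppm.

(a) 34.7 kg; (b) 0.256 ppm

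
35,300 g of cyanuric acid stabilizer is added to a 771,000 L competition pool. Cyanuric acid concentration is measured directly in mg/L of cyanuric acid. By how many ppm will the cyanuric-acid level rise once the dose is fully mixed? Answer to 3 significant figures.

45.8 ppm

Rise: 35,300 g / 771,000 L × 1000 = 45.78 mg/L.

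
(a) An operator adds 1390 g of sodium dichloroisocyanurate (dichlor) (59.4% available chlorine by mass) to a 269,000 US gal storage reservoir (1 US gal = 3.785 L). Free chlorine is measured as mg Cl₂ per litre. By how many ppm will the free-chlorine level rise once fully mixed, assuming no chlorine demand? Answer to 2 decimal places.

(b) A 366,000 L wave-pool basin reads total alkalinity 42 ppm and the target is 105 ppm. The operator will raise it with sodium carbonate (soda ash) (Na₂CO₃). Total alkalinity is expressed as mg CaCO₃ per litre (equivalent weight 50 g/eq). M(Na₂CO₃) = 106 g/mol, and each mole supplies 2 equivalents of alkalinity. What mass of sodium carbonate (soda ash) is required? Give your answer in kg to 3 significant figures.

(a) 0.81 ppm; (b) 24.4 kg

(a) Volume: 269,000 US gal × 3.785 L/gal = 1,018,165 L.
(a) Available chlorine delivered: 1390 g × 0.594 = 825.7 g as Cl₂.
(a) Concentration rise: 825.7 g / 1,018,165 L = 0.8109 mg/L = 0.81 ppm.

(b) Alkalinity to add: (105 − 42) = 63 mg/L as CaCO₃ × 366,000 L = 23,060 g as CaCO₃.
(b) Equivalents: 23,060 g ÷ 50 g/eq = 461.2 eq.
(b) Each mole of Na₂CO₃ supplies 2 eq, so 461.2 / 2 = 230.6 mol.
(b) Mass: 230.6 mol × 106 g/mol = 24,440 g.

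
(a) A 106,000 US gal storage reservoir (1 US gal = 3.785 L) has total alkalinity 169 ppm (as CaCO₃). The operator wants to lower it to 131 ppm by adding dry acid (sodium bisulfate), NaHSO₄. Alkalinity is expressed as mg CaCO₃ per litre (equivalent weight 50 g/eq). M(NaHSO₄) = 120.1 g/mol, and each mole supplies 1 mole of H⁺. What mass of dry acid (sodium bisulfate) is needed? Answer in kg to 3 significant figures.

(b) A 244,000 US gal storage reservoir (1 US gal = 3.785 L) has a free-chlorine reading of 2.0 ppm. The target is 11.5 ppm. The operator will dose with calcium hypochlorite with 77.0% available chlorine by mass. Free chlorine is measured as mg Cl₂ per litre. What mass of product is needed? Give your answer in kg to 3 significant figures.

(a) Volume: 106,000 US gal × 3.785 L/gal = 401,210 L.
(a) Alkalinity to neutralize: (169 − 131) = 38 mg/L as CaCO₃ × 401,210 L = 15,250 g as CaCO₃.
(a) Equivalents of H⁺ required: 15,250 ÷ 50 g/eq = 304.9 eq = 304.9 mol NaHSO₄.
(a) Mass of NaHSO₄: 304.9 × 120.1 = 36,620 g.

(b) Volume: 244,000 US gal × 3.785 L/gal = 923,540 L.
(b) Chlorine deficit: 11.5 − 2.0 = 9.5 ppm = 9.5 mg/L as Cl₂.
(b) Cl₂ equivalent needed: 9.5 mg/L × 923,540 L = 8,774,000 mg = 8774 g.
(b) Product at 77.0% available chlorine: 8774 / 0.77 = 11,390 g.

(a) 36.6 kg; (b) 11.4 kg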